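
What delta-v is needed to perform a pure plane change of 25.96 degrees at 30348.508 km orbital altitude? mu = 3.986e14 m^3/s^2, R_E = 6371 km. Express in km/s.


r = 36719.5080 km = 3.6719508e+07 m
V = sqrt(mu/r) = 3294.7330 m/s
di = 25.96 deg = 0.4530875 rad
dV = 2*V*sin(di/2) = 2*3294.7330*sin(0.2265437)
dV = 1480.0660 m/s = 1.4801 km/s

1.4801 km/s


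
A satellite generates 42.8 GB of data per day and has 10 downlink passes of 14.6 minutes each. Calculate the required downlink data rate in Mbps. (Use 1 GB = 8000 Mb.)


total contact time = 10 * 14.6 * 60 = 8760.0000 s
data = 42.8 GB = 342400.0000 Mb
rate = 342400.0000 / 8760.0000 = 39.0868 Mbps

39.0868 Mbps


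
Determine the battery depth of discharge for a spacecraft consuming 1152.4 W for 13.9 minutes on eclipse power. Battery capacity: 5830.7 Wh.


E_used = P * t / 60 = 1152.4 * 13.9 / 60 = 266.9727 Wh
DOD = E_used / E_total * 100 = 266.9727 / 5830.7 * 100
DOD = 4.5787 %

4.5787 %


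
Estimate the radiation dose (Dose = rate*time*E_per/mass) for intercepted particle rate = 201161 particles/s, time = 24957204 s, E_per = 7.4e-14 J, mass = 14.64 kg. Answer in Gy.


Total energy deposited = rate * time * E_per
  = 201161 * 24957204 * 7.4e-14 = 0.3715108 J
Dose = E_total / mass = 0.3715108 / 14.64
Dose = 0.02537642 Gy

0.0254 Gy


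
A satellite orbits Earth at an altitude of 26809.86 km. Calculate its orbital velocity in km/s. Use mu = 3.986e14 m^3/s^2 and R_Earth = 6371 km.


r = R_E + alt = 6371.0 + 26809.86 = 33180.8600 km = 3.318086e+07 m
v = sqrt(mu/r) = sqrt(3.986e14 / 3.318086e+07) = 3465.9702 m/s = 3.4660 km/s

3.4660 km/s


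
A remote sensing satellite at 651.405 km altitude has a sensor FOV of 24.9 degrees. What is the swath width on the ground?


FOV = 24.9 deg = 0.434587 rad
swath = 2 * alt * tan(FOV/2) = 2 * 651.405 * tan(0.2172935)
swath = 2 * 651.405 * 0.2207793
swath = 287.6335 km

287.6335 km


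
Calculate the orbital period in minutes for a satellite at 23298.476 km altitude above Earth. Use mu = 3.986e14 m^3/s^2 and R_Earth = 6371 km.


r = 29669.4760 km = 2.9669476e+07 m
T = 2*pi*sqrt(r^3/mu) = 2*pi*sqrt(2.6117381e+22 / 3.986e14)
T = 50859.9625 s = 847.6660 min

847.6660 minutes


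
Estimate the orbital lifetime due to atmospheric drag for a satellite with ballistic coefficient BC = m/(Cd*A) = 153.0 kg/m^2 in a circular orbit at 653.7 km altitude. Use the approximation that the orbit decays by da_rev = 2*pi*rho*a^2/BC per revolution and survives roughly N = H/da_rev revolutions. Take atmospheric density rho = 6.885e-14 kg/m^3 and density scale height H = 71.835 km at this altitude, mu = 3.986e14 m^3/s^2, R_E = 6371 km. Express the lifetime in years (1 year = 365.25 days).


a = R_E + alt = 7024.7000 km = 7.0247e+06 m
da_rev = 2*pi*rho*a^2/BC = 2*pi*6.885e-14*(7.0247e+06)^2/153.0 = 0.139523687 m per revolution
N = H/da_rev = 71835.0000 m / 0.139523687 m = 514858.8121 revolutions
P = 2*pi*sqrt(a^3/mu) = 5859.3966 s
lifetime = N*P = 514858.8121 * 5859.3966 = 3.016762e+09 s = 34916.2265 days
years = 34916.2265 / 365.25 = 95.5954 years

95.5954 years


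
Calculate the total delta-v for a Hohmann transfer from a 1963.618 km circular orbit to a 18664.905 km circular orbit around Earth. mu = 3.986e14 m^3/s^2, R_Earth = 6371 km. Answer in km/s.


r1 = 8334.6180 km = 8.334618e+06 m
r2 = 25035.9050 km = 2.5035905e+07 m
dv1 = sqrt(mu/r1)*(sqrt(2*r2/(r1+r2)) - 1) = 1555.5868 m/s
dv2 = sqrt(mu/r2)*(1 - sqrt(2*r1/(r1+r2))) = 1170.0372 m/s
total dv = |dv1| + |dv2| = 1555.5868 + 1170.0372 = 2725.6239 m/s = 2.7256 km/s

2.7256 km/s


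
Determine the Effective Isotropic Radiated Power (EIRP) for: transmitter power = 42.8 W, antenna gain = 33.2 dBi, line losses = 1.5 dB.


Pt = 42.8 W = 16.3144 dBW
EIRP = Pt_dBW + Gt - losses = 16.3144 + 33.2 - 1.5 = 48.0144 dBW

48.0144 dBW


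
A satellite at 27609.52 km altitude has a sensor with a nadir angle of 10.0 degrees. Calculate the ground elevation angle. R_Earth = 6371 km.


r = R_E + alt = 33980.5200 km
Law of sines in the satellite / Earth-center / ground-point triangle:
  sin(nadir)/R_E = sin(90 + el)/r  =>  cos(el) = (r/R_E)*sin(nadir)
cos(el) = (33980.5200 / 6371.0000) * sin(10.0 deg) = 0.9261741
el = arccos(0.9261741) = 22.1539 deg
(Earth-central angle = 90 - nadir - el = 57.8461 deg)

22.1539 degrees


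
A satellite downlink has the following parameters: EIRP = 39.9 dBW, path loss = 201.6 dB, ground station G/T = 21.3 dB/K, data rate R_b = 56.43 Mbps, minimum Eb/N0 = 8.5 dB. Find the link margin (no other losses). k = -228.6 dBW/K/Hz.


C/N0 = EIRP - FSPL + G/T - k = 39.9 - 201.6 + 21.3 - (-228.6)
C/N0 = 88.2000 dB-Hz
R_b = 56.43 Mbps = 5.643e+07 bps -> 10*log10(R_b) = 77.5151 dB-Hz
Eb/N0 = C/N0 - 10*log10(R_b) = 88.2000 - 77.5151 = 10.6849 dB
Margin = Eb/N0 - Eb/N0_req = 10.6849 - 8.5 = 2.1849 dB (link closes)

2.1849 dB


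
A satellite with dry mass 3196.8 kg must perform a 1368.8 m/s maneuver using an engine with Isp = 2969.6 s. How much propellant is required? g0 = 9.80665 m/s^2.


ve = Isp * g0 = 2969.6 * 9.80665 = 29121.827840 m/s
mass ratio = exp(dv/ve) = exp(1368.8/29121.827840) = 1.04812468
m_prop = m_dry * (mr - 1) = 3196.8 * (1.04812468 - 1)
m_prop = 153.8450 kg

153.8450 kg


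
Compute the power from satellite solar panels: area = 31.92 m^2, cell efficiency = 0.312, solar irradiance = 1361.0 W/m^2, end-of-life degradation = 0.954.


P = area * eta * S * degradation
P = 31.92 * 0.312 * 1361.0 * 0.954
P = 12930.7578 W

12930.7578 W


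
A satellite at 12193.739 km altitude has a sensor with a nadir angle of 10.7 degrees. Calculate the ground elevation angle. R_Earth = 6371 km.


r = R_E + alt = 18564.7390 km
Law of sines in the satellite / Earth-center / ground-point triangle:
  sin(nadir)/R_E = sin(90 + el)/r  =>  cos(el) = (r/R_E)*sin(nadir)
cos(el) = (18564.7390 / 6371.0000) * sin(10.7 deg) = 0.5410222
el = arccos(0.5410222) = 57.2468 deg
(Earth-central angle = 90 - nadir - el = 22.0532 deg)

57.2468 degrees


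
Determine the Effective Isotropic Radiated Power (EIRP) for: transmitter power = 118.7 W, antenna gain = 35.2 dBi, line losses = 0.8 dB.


Pt = 118.7 W = 20.7445 dBW
EIRP = Pt_dBW + Gt - losses = 20.7445 + 35.2 - 0.8 = 55.1445 dBW

55.1445 dBW


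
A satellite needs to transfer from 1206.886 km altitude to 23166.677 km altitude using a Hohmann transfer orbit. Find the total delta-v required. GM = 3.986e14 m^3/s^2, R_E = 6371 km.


r1 = 7577.8860 km = 7.577886e+06 m
r2 = 29537.6770 km = 2.9537677e+07 m
dv1 = sqrt(mu/r1)*(sqrt(2*r2/(r1+r2)) - 1) = 1897.3569 m/s
dv2 = sqrt(mu/r2)*(1 - sqrt(2*r1/(r1+r2))) = 1326.0800 m/s
total dv = |dv1| + |dv2| = 1897.3569 + 1326.0800 = 3223.4369 m/s = 3.2234 km/s

3.2234 km/s


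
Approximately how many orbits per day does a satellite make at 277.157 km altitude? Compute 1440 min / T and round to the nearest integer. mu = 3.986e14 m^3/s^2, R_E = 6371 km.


r = 6.648157e+06 m
T = 2*pi*sqrt(r^3/mu) = 5394.6481 s = 89.9108 min
revs/day = 1440 / 89.9108 = 16.0159
Rounded: 16 revolutions per day

16 revolutions per day


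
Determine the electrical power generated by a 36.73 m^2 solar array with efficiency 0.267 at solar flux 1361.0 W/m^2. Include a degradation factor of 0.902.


P = area * eta * S * degradation
P = 36.73 * 0.267 * 1361.0 * 0.902
P = 12039.1785 W

12039.1785 W


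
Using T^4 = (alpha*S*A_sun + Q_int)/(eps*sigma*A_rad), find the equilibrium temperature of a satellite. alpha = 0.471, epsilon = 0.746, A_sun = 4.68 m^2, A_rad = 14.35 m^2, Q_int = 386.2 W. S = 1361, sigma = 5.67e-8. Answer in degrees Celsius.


Numerator = alpha*S*A_sun + Q_int = 0.471*1361*4.68 + 386.2 = 3386.2251 W
Denominator = eps*sigma*A_rad = 0.746*5.67e-8*14.35 = 6.0697917e-07 W/K^4
T^4 = 5.578816e+09 K^4
T = 273.2974 K = 0.1474054 C

0.1474 degrees Celsius


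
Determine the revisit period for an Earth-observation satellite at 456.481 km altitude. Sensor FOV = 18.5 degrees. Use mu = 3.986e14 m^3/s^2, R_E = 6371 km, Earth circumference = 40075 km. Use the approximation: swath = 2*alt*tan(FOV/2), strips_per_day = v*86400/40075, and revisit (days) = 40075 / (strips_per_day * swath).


swath = 2*456.481*tan(0.161443) = 148.6853 km
v = sqrt(mu/r) = 7640.7923 m/s = 7.6408 km/s
strips/day = v*86400/40075 = 7.6408*86400/40075 = 16.4732
coverage/day = strips * swath = 16.4732 * 148.6853 = 2449.3263 km
revisit = 40075 / 2449.3263 = 16.3616 days

16.3616 days


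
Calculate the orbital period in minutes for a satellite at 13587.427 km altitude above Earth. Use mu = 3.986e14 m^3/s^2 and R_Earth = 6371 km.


r = 19958.4270 km = 1.9958427e+07 m
T = 2*pi*sqrt(r^3/mu) = 2*pi*sqrt(7.950216e+21 / 3.986e14)
T = 28060.8412 s = 467.6807 min

467.6807 minutes


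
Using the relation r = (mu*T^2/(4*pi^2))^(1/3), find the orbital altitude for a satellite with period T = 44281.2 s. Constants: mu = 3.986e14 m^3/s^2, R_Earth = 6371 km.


T = 44281.2 s
r = (mu*T^2/(4*pi^2))^(1/3) = (3.986e14 * 44281.2^2 / (4*pi^2))^(1/3)
r = 2.7052378e+07 m = 27052.3776 km
alt = r - R_E = 27052.3776 - 6371 = 20681.3776 km

20681.3776 km


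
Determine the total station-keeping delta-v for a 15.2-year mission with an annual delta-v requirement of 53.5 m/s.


dV = rate * years = 53.5 * 15.2
dV = 813.2000 m/s

813.2000 m/s


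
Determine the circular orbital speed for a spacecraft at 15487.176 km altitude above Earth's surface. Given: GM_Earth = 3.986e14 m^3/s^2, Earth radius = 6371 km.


r = R_E + alt = 6371.0 + 15487.176 = 21858.1760 km = 2.1858176e+07 m
v = sqrt(mu/r) = sqrt(3.986e14 / 2.1858176e+07) = 4270.3325 m/s = 4.2703 km/s

4.2703 km/s


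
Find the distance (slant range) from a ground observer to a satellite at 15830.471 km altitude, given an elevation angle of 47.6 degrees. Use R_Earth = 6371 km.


h = 15830.471 km, el = 47.6 deg
d = -R_E*sin(el) + sqrt((R_E*sin(el))^2 + 2*R_E*h + h^2)
d = -6371.0000*sin(0.8307767) + sqrt((6371.0000*0.7384553)^2 + 2*6371.0000*15830.471 + 15830.471^2)
d = 17077.1711 km

17077.1711 km


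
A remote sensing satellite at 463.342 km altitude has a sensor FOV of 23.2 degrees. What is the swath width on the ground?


FOV = 23.2 deg = 0.4049164 rad
swath = 2 * alt * tan(FOV/2) = 2 * 463.342 * tan(0.2024582)
swath = 2 * 463.342 * 0.2052705
swath = 190.2209 km

190.2209 km


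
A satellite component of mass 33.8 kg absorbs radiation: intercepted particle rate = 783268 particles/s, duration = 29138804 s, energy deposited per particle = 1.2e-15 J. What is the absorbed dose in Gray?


Total energy deposited = rate * time * E_per
  = 783268 * 29138804 * 1.2e-15 = 0.02738819 J
Dose = E_total / mass = 0.02738819 / 33.8
Dose = 8.1030152e-04 Gy

8.1030e-04 Gy


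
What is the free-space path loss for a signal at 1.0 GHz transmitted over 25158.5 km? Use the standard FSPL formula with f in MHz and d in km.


f = 1.0 GHz = 1000.0000 MHz
d = 25158.5 km
FSPL = 32.44 + 20*log10(1000.0000) + 20*log10(25158.5)
FSPL = 32.44 + 60.0000 + 88.0137
FSPL = 180.4537 dB

180.4537 dB


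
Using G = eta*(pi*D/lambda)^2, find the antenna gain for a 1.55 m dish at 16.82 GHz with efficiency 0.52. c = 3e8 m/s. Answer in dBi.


lambda = c/f = 3e8 / 1.682e+10 = 0.01783591 m
G = eta*(pi*D/lambda)^2 = 0.52*(pi*1.55/0.01783591)^2
G = 38759.3030 (linear)
G = 10*log10(38759.3030) = 45.8838 dBi

45.8838 dBi


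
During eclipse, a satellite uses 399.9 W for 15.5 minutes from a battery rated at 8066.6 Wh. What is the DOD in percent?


E_used = P * t / 60 = 399.9 * 15.5 / 60 = 103.3075 Wh
DOD = E_used / E_total * 100 = 103.3075 / 8066.6 * 100
DOD = 1.2807 %

1.2807 %


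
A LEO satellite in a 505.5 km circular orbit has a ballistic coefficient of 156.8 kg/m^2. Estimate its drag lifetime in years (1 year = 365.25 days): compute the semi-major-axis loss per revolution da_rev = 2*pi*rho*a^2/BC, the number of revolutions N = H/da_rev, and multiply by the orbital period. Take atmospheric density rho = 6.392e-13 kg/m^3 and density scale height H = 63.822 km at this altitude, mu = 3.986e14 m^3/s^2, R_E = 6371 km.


a = R_E + alt = 6876.5000 km = 6.8765e+06 m
da_rev = 2*pi*rho*a^2/BC = 2*pi*6.392e-13*(6.8765e+06)^2/156.8 = 1.211171 m per revolution
N = H/da_rev = 63822.0000 m / 1.211171 m = 52694.4576 revolutions
P = 2*pi*sqrt(a^3/mu) = 5674.9546 s
lifetime = N*P = 52694.4576 * 5674.9546 = 2.9903866e+08 s = 3461.0955 days
years = 3461.0955 / 365.25 = 9.4760 years

9.4760 years


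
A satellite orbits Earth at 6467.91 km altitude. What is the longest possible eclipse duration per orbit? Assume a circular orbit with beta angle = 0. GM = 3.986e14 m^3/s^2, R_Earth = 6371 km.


r = 12838.9100 km
T = 241.2972 min
Eclipse fraction = arcsin(R_E/r)/pi = arcsin(6371.0000/12838.9100)/pi
= arcsin(0.4962259)/pi = 0.1652812
Eclipse duration = 0.1652812 * 241.2972 = 39.8819 min

39.8819 minutes


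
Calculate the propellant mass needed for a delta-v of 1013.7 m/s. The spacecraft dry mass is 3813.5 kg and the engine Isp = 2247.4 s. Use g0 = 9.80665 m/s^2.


ve = Isp * g0 = 2247.4 * 9.80665 = 22039.465210 m/s
mass ratio = exp(dv/ve) = exp(1013.7/22039.465210) = 1.04706893
m_prop = m_dry * (mr - 1) = 3813.5 * (1.04706893 - 1)
m_prop = 179.4974 kg

179.4974 kg


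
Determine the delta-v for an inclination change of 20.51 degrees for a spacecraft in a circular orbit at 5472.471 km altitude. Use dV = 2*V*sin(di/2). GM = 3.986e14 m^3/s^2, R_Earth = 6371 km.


r = 11843.4710 km = 1.1843471e+07 m
V = sqrt(mu/r) = 5801.3511 m/s
di = 20.51 deg = 0.357967 rad
dV = 2*V*sin(di/2) = 2*5801.3511*sin(0.1789835)
dV = 2065.6223 m/s = 2.0656 km/s

2.0656 km/s


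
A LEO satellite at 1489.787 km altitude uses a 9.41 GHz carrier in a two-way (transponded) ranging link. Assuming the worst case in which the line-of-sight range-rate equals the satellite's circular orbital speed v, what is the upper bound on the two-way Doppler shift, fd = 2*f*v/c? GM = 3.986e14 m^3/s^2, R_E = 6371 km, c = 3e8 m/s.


r = 7.860787e+06 m
v = sqrt(mu/r) = 7120.9122 m/s (worst-case radial velocity)
f = 9.41 GHz = 9.41e+09 Hz
fd = 2*f*v/c = 2*9.41e+09*7120.9122/3.0e+08
fd = 446718.5606 Hz

446718.5606 Hz


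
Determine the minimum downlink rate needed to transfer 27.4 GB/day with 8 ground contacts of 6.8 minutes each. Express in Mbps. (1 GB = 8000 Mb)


total contact time = 8 * 6.8 * 60 = 3264.0000 s
data = 27.4 GB = 219200.0000 Mb
rate = 219200.0000 / 3264.0000 = 67.1569 Mbps

67.1569 Mbps


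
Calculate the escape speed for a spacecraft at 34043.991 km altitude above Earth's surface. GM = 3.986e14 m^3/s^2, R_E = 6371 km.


r = 6371.0 + 34043.991 = 40414.9910 km = 4.0414991e+07 m
v_esc = sqrt(2*mu/r) = sqrt(2*3.986e14 / 4.0414991e+07)
v_esc = 4441.3234 m/s = 4.4413 km/s

4.4413 km/s


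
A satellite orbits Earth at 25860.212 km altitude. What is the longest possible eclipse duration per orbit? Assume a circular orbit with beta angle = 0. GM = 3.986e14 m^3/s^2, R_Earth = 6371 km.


r = 32231.2120 km
T = 959.7871 min
Eclipse fraction = arcsin(R_E/r)/pi = arcsin(6371.0000/32231.2120)/pi
= arcsin(0.1976655)/pi = 0.063336
Eclipse duration = 0.063336 * 959.7871 = 60.7891 min

60.7891 minutes


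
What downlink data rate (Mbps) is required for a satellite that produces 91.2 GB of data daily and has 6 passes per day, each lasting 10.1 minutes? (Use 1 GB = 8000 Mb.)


total contact time = 6 * 10.1 * 60 = 3636.0000 s
data = 91.2 GB = 729600.0000 Mb
rate = 729600.0000 / 3636.0000 = 200.6601 Mbps

200.6601 Mbps


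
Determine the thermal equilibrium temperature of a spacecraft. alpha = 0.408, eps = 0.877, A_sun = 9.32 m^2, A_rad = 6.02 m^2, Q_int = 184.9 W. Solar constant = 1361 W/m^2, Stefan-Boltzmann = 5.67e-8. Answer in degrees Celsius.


Numerator = alpha*S*A_sun + Q_int = 0.408*1361*9.32 + 184.9 = 5360.1842 W
Denominator = eps*sigma*A_rad = 0.877*5.67e-8*6.02 = 2.9934992e-07 W/K^4
T^4 = 1.7906082e+10 K^4
T = 365.8054 K = 92.6554 C

92.6554 degrees Celsius


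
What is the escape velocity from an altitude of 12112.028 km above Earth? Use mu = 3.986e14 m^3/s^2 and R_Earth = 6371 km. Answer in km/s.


r = 6371.0 + 12112.028 = 18483.0280 km = 1.8483028e+07 m
v_esc = sqrt(2*mu/r) = sqrt(2*3.986e14 / 1.8483028e+07)
v_esc = 6567.4547 m/s = 6.5675 km/s

6.5675 km/s


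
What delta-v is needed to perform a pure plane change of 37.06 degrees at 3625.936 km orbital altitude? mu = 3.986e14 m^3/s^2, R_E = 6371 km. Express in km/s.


r = 9996.9360 km = 9.996936e+06 m
V = sqrt(mu/r) = 6314.4451 m/s
di = 37.06 deg = 0.646819 rad
dV = 2*V*sin(di/2) = 2*6314.4451*sin(0.3234095)
dV = 4013.4759 m/s = 4.0135 km/s

4.0135 km/s


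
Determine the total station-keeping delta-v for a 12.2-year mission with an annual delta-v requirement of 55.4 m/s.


dV = rate * years = 55.4 * 12.2
dV = 675.8800 m/s

675.8800 m/s


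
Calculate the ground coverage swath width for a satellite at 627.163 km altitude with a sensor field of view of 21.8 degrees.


FOV = 21.8 deg = 0.3804818 rad
swath = 2 * alt * tan(FOV/2) = 2 * 627.163 * tan(0.1902409)
swath = 2 * 627.163 * 0.1925696
swath = 241.5451 km

241.5451 km


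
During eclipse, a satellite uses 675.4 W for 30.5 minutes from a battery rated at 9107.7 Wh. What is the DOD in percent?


E_used = P * t / 60 = 675.4 * 30.5 / 60 = 343.3283 Wh
DOD = E_used / E_total * 100 = 343.3283 / 9107.7 * 100
DOD = 3.7696 %

3.7696 %


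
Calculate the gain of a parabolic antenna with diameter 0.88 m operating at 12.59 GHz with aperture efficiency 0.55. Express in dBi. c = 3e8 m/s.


lambda = c/f = 3e8 / 1.259e+10 = 0.02382844 m
G = eta*(pi*D/lambda)^2 = 0.55*(pi*0.88/0.02382844)^2
G = 7403.4940 (linear)
G = 10*log10(7403.4940) = 38.6944 dBi

38.6944 dBi


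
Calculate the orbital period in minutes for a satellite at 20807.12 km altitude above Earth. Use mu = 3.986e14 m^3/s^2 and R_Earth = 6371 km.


r = 27178.1200 km = 2.717812e+07 m
T = 2*pi*sqrt(r^3/mu) = 2*pi*sqrt(2.0075124e+22 / 3.986e14)
T = 44590.2943 s = 743.1716 min

743.1716 minutes


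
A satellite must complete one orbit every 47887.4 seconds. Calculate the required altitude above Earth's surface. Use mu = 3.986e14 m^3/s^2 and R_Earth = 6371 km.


T = 47887.4 s
r = (mu*T^2/(4*pi^2))^(1/3) = (3.986e14 * 47887.4^2 / (4*pi^2))^(1/3)
r = 2.850187e+07 m = 28501.8702 km
alt = r - R_E = 28501.8702 - 6371 = 22130.8702 km

22130.8702 km


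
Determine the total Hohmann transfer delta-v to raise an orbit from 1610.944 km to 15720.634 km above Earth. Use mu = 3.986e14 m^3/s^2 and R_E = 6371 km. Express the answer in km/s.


r1 = 7981.9440 km = 7.981944e+06 m
r2 = 22091.6340 km = 2.2091634e+07 m
dv1 = sqrt(mu/r1)*(sqrt(2*r2/(r1+r2)) - 1) = 1498.7979 m/s
dv2 = sqrt(mu/r2)*(1 - sqrt(2*r1/(r1+r2))) = 1152.9164 m/s
total dv = |dv1| + |dv2| = 1498.7979 + 1152.9164 = 2651.7142 m/s = 2.6517 km/s

2.6517 km/s


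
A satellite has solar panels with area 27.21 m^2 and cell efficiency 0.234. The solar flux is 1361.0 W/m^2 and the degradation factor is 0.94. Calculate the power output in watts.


P = area * eta * S * degradation
P = 27.21 * 0.234 * 1361.0 * 0.94
P = 8145.7369 W

8145.7369 W


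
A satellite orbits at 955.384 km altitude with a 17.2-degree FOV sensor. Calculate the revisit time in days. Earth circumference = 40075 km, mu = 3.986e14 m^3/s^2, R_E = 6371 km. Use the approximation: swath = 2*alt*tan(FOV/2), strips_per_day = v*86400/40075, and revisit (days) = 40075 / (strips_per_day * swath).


swath = 2*955.384*tan(0.1500983) = 288.9765 km
v = sqrt(mu/r) = 7376.0493 m/s = 7.3760 km/s
strips/day = v*86400/40075 = 7.3760*86400/40075 = 15.9024
coverage/day = strips * swath = 15.9024 * 288.9765 = 4595.4340 km
revisit = 40075 / 4595.4340 = 8.7206 days

8.7206 days


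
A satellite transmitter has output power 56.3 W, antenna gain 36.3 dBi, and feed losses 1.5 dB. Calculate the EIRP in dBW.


Pt = 56.3 W = 17.5051 dBW
EIRP = Pt_dBW + Gt - losses = 17.5051 + 36.3 - 1.5 = 52.3051 dBW

52.3051 dBW


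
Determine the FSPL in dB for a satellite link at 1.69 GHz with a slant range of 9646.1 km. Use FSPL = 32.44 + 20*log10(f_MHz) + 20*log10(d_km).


f = 1.69 GHz = 1690.0000 MHz
d = 9646.1 km
FSPL = 32.44 + 20*log10(1690.0000) + 20*log10(9646.1)
FSPL = 32.44 + 64.5577 + 79.6870
FSPL = 176.6848 dB

176.6848 dB


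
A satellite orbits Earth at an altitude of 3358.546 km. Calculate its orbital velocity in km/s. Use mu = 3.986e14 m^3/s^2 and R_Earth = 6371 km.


r = R_E + alt = 6371.0 + 3358.546 = 9729.5460 km = 9.729546e+06 m
v = sqrt(mu/r) = sqrt(3.986e14 / 9.729546e+06) = 6400.6246 m/s = 6.4006 km/s

6.4006 km/s


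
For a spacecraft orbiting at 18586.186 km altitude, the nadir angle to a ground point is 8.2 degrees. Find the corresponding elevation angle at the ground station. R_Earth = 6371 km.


r = R_E + alt = 24957.1860 km
Law of sines in the satellite / Earth-center / ground-point triangle:
  sin(nadir)/R_E = sin(90 + el)/r  =>  cos(el) = (r/R_E)*sin(nadir)
cos(el) = (24957.1860 / 6371.0000) * sin(8.2 deg) = 0.5587218
el = arccos(0.5587218) = 56.0325 deg
(Earth-central angle = 90 - nadir - el = 25.7675 deg)

56.0325 degrees


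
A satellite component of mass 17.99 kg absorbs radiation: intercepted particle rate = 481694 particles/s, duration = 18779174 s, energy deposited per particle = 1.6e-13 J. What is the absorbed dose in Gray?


Total energy deposited = rate * time * E_per
  = 481694 * 18779174 * 1.6e-13 = 1.4473 J
Dose = E_total / mass = 1.4473 / 17.99
Dose = 0.08045194 Gy

0.0805 Gy


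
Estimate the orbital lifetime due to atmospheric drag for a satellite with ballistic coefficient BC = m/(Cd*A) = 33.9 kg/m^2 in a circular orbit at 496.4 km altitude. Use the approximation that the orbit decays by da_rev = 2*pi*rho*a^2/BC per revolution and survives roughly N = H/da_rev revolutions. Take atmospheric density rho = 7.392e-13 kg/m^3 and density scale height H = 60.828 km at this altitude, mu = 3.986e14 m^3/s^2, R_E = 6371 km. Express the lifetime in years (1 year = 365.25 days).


a = R_E + alt = 6867.4000 km = 6.8674e+06 m
da_rev = 2*pi*rho*a^2/BC = 2*pi*7.392e-13*(6.8674e+06)^2/33.9 = 6.461403 m per revolution
N = H/da_rev = 60828.0000 m / 6.461403 m = 9414.0548 revolutions
P = 2*pi*sqrt(a^3/mu) = 5663.6934 s
lifetime = N*P = 9414.0548 * 5663.6934 = 5.331832e+07 s = 617.1102 days
years = 617.1102 / 365.25 = 1.6896 years

1.6896 years


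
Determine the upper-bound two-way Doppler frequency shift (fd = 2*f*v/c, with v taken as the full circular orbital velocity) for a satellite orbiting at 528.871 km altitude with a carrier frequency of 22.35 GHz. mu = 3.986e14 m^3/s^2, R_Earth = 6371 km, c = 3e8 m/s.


r = 6.899871e+06 m
v = sqrt(mu/r) = 7600.6050 m/s (worst-case radial velocity)
f = 22.35 GHz = 2.235e+10 Hz
fd = 2*f*v/c = 2*2.235e+10*7600.6050/3.0e+08
fd = 1.1324901e+06 Hz

1.1325e+06 Hz


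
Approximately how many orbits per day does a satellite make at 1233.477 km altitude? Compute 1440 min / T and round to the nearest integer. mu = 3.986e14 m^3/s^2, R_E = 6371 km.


r = 7.604477e+06 m
T = 2*pi*sqrt(r^3/mu) = 6599.5640 s = 109.9927 min
revs/day = 1440 / 109.9927 = 13.0918
Rounded: 13 revolutions per day

13 revolutions per day


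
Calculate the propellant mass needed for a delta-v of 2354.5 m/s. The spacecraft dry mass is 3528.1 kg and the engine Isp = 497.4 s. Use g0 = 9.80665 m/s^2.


ve = Isp * g0 = 497.4 * 9.80665 = 4877.827710 m/s
mass ratio = exp(dv/ve) = exp(2354.5/4877.827710) = 1.62043458
m_prop = m_dry * (mr - 1) = 3528.1 * (1.62043458 - 1)
m_prop = 2188.9553 kg

2188.9553 kg


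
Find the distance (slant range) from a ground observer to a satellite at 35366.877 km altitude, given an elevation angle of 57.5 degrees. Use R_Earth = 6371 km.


h = 35366.877 km, el = 57.5 deg
d = -R_E*sin(el) + sqrt((R_E*sin(el))^2 + 2*R_E*h + h^2)
d = -6371.0000*sin(1.0036) + sqrt((6371.0000*0.8433914)^2 + 2*6371.0000*35366.877 + 35366.877^2)
d = 36224.0188 km

36224.0188 km


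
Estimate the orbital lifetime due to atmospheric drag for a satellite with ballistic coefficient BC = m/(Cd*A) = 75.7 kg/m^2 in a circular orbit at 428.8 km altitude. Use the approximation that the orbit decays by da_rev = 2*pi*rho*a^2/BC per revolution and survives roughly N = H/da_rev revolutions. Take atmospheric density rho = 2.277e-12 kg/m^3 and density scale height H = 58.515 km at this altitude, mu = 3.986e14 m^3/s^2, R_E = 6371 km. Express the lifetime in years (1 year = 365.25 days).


a = R_E + alt = 6799.8000 km = 6.7998e+06 m
da_rev = 2*pi*rho*a^2/BC = 2*pi*2.277e-12*(6.7998e+06)^2/75.7 = 8.738548 m per revolution
N = H/da_rev = 58515.0000 m / 8.738548 m = 6696.1922 revolutions
P = 2*pi*sqrt(a^3/mu) = 5580.2728 s
lifetime = N*P = 6696.1922 * 5580.2728 = 3.7366579e+07 s = 432.4836 days
years = 432.4836 / 365.25 = 1.1841 years

1.1841 years


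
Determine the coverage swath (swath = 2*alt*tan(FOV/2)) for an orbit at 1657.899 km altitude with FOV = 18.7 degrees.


FOV = 18.7 deg = 0.3263766 rad
swath = 2 * alt * tan(FOV/2) = 2 * 1657.899 * tan(0.1631883)
swath = 2 * 1657.899 * 0.1646525
swath = 545.9543 km

545.9543 km


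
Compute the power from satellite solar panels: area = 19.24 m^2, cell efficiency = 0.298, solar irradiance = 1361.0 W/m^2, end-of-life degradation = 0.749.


P = area * eta * S * degradation
P = 19.24 * 0.298 * 1361.0 * 0.749
P = 5844.6872 W

5844.6872 W


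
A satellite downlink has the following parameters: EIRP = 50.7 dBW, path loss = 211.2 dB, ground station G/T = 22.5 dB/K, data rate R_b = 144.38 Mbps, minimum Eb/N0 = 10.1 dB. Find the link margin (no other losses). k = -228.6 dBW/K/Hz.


C/N0 = EIRP - FSPL + G/T - k = 50.7 - 211.2 + 22.5 - (-228.6)
C/N0 = 90.6000 dB-Hz
R_b = 144.38 Mbps = 1.4438e+08 bps -> 10*log10(R_b) = 81.5951 dB-Hz
Eb/N0 = C/N0 - 10*log10(R_b) = 90.6000 - 81.5951 = 9.0049 dB
Margin = Eb/N0 - Eb/N0_req = 9.0049 - 10.1 = -1.0951 dB (negative margin: link does not close)

-1.0951 dB


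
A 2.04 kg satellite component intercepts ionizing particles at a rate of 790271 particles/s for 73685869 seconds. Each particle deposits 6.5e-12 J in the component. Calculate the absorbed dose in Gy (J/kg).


Total energy deposited = rate * time * E_per
  = 790271 * 73685869 * 6.5e-12 = 378.5067 J
Dose = E_total / mass = 378.5067 / 2.04
Dose = 185.5425 Gy

185.5425 Gy


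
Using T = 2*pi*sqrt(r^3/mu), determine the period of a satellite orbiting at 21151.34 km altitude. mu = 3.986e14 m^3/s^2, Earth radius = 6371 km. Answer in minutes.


r = 27522.3400 km = 2.752234e+07 m
T = 2*pi*sqrt(r^3/mu) = 2*pi*sqrt(2.08476e+22 / 3.986e14)
T = 45440.0975 s = 757.3350 min

757.3350 minutes


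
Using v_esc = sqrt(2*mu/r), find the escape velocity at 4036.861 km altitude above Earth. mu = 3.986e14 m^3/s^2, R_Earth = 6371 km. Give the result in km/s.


r = 6371.0 + 4036.861 = 10407.8610 km = 1.0407861e+07 m
v_esc = sqrt(2*mu/r) = sqrt(2*3.986e14 / 1.0407861e+07)
v_esc = 8751.9112 m/s = 8.7519 km/s

8.7519 km/s


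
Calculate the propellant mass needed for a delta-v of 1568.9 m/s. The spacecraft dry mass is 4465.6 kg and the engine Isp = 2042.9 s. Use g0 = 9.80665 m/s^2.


ve = Isp * g0 = 2042.9 * 9.80665 = 20034.005285 m/s
mass ratio = exp(dv/ve) = exp(1568.9/20034.005285) = 1.08145986
m_prop = m_dry * (mr - 1) = 4465.6 * (1.08145986 - 1)
m_prop = 363.7671 kg

363.7671 kg


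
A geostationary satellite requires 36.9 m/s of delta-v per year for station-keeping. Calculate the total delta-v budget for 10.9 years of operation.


dV = rate * years = 36.9 * 10.9
dV = 402.2100 m/s

402.2100 m/s


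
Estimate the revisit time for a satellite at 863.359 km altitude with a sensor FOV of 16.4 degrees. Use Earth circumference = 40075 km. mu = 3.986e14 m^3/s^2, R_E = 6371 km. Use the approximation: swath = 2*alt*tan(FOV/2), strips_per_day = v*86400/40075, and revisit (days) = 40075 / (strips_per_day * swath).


swath = 2*863.359*tan(0.143117) = 248.8239 km
v = sqrt(mu/r) = 7422.8147 m/s = 7.4228 km/s
strips/day = v*86400/40075 = 7.4228*86400/40075 = 16.0033
coverage/day = strips * swath = 16.0033 * 248.8239 = 3981.9964 km
revisit = 40075 / 3981.9964 = 10.0640 days

10.0640 days


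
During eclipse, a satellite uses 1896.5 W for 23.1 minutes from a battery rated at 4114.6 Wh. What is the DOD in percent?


E_used = P * t / 60 = 1896.5 * 23.1 / 60 = 730.1525 Wh
DOD = E_used / E_total * 100 = 730.1525 / 4114.6 * 100
DOD = 17.7454 %

17.7454 %


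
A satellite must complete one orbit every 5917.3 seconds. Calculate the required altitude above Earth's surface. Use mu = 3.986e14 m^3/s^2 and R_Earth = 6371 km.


T = 5917.3 s
r = (mu*T^2/(4*pi^2))^(1/3) = (3.986e14 * 5917.3^2 / (4*pi^2))^(1/3)
r = 7.0709035e+06 m = 7070.9035 km
alt = r - R_E = 7070.9035 - 6371 = 699.9035 km

699.9035 km


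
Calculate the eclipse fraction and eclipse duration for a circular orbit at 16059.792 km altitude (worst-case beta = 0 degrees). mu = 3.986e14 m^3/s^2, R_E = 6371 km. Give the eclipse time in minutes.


r = 22430.7920 km
T = 557.2202 min
Eclipse fraction = arcsin(R_E/r)/pi = arcsin(6371.0000/22430.7920)/pi
= arcsin(0.2840292)/pi = 0.09167127
Eclipse duration = 0.09167127 * 557.2202 = 51.0811 min

51.0811 minutes


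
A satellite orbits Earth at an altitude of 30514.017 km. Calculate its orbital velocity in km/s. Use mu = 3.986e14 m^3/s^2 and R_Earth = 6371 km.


r = R_E + alt = 6371.0 + 30514.017 = 36885.0170 km = 3.6885017e+07 m
v = sqrt(mu/r) = sqrt(3.986e14 / 3.6885017e+07) = 3287.3327 m/s = 3.2873 km/s

3.2873 km/s


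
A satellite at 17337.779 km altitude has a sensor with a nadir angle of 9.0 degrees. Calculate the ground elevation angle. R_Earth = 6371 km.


r = R_E + alt = 23708.7790 km
Law of sines in the satellite / Earth-center / ground-point triangle:
  sin(nadir)/R_E = sin(90 + el)/r  =>  cos(el) = (r/R_E)*sin(nadir)
cos(el) = (23708.7790 / 6371.0000) * sin(9.0 deg) = 0.5821488
el = arccos(0.5821488) = 54.3982 deg
(Earth-central angle = 90 - nadir - el = 26.6018 deg)

54.3982 degrees


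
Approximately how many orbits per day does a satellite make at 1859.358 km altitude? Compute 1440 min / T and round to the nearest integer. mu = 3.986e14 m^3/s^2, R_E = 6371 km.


r = 8.230358e+06 m
T = 2*pi*sqrt(r^3/mu) = 7430.8640 s = 123.8477 min
revs/day = 1440 / 123.8477 = 11.6272
Rounded: 12 revolutions per day

12 revolutions per day


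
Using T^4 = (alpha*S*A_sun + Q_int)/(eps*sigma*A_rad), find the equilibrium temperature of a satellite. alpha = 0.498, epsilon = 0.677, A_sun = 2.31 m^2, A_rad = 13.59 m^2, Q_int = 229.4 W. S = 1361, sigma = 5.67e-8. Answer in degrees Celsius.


Numerator = alpha*S*A_sun + Q_int = 0.498*1361*2.31 + 229.4 = 1795.0672 W
Denominator = eps*sigma*A_rad = 0.677*5.67e-8*13.59 = 5.2166438e-07 W/K^4
T^4 = 3.4410384e+09 K^4
T = 242.1990 K = -30.9510 C

-30.9510 degrees Celsius


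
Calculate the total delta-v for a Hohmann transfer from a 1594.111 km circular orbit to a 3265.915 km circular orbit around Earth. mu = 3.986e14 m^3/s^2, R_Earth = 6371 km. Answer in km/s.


r1 = 7965.1110 km = 7.965111e+06 m
r2 = 9636.9150 km = 9.636915e+06 m
dv1 = sqrt(mu/r1)*(sqrt(2*r2/(r1+r2)) - 1) = 328.3238 m/s
dv2 = sqrt(mu/r2)*(1 - sqrt(2*r1/(r1+r2))) = 313.0346 m/s
total dv = |dv1| + |dv2| = 328.3238 + 313.0346 = 641.3584 m/s = 0.6413584 km/s

0.6414 km/s


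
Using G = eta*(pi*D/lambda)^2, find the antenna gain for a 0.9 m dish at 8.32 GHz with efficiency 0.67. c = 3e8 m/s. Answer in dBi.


lambda = c/f = 3e8 / 8.32e+09 = 0.03605769 m
G = eta*(pi*D/lambda)^2 = 0.67*(pi*0.9/0.03605769)^2
G = 4119.6822 (linear)
G = 10*log10(4119.6822) = 36.1486 dBi

36.1486 dBi


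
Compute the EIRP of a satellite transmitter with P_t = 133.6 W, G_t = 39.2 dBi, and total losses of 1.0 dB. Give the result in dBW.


Pt = 133.6 W = 21.2581 dBW
EIRP = Pt_dBW + Gt - losses = 21.2581 + 39.2 - 1.0 = 59.4581 dBW

59.4581 dBW


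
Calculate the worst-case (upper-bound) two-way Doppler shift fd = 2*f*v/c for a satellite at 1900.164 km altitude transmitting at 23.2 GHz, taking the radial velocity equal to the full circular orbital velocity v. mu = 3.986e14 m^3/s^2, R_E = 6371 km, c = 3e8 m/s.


r = 8.271164e+06 m
v = sqrt(mu/r) = 6942.0115 m/s (worst-case radial velocity)
f = 23.2 GHz = 2.32e+10 Hz
fd = 2*f*v/c = 2*2.32e+10*6942.0115/3.0e+08
fd = 1.0736978e+06 Hz

1.0737e+06 Hz


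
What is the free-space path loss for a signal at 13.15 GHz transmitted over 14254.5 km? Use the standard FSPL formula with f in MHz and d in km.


f = 13.15 GHz = 13150.0000 MHz
d = 14254.5 km
FSPL = 32.44 + 20*log10(13150.0000) + 20*log10(14254.5)
FSPL = 32.44 + 82.3785 + 83.0790
FSPL = 197.8976 dB

197.8976 dB


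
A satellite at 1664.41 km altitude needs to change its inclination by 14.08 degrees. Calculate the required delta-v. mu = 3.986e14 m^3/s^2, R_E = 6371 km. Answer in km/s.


r = 8035.4100 km = 8.03541e+06 m
V = sqrt(mu/r) = 7043.1125 m/s
di = 14.08 deg = 0.2457424 rad
dV = 2*V*sin(di/2) = 2*7043.1125*sin(0.1228712)
dV = 1726.4393 m/s = 1.7264 km/s

1.7264 km/s


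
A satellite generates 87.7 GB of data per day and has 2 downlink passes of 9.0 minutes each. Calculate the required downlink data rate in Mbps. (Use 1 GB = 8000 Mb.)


total contact time = 2 * 9.0 * 60 = 1080.0000 s
data = 87.7 GB = 701600.0000 Mb
rate = 701600.0000 / 1080.0000 = 649.6296 Mbps

649.6296 Mbps


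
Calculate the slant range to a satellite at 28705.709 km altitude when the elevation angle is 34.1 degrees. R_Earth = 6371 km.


h = 28705.709 km, el = 34.1 deg
d = -R_E*sin(el) + sqrt((R_E*sin(el))^2 + 2*R_E*h + h^2)
d = -6371.0000*sin(0.5951573) + sqrt((6371.0000*0.560639)^2 + 2*6371.0000*28705.709 + 28705.709^2)
d = 31105.8830 km

31105.8830 km


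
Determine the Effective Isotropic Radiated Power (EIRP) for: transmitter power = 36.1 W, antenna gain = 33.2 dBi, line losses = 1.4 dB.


Pt = 36.1 W = 15.5751 dBW
EIRP = Pt_dBW + Gt - losses = 15.5751 + 33.2 - 1.4 = 47.3751 dBW

47.3751 dBW


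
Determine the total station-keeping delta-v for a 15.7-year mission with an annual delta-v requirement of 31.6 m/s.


dV = rate * years = 31.6 * 15.7
dV = 496.1200 m/s

496.1200 m/s


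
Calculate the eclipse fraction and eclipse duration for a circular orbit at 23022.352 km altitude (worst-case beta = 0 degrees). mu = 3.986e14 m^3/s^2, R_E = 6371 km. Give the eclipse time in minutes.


r = 29393.3520 km
T = 835.8602 min
Eclipse fraction = arcsin(R_E/r)/pi = arcsin(6371.0000/29393.3520)/pi
= arcsin(0.2167497)/pi = 0.06954555
Eclipse duration = 0.06954555 * 835.8602 = 58.1304 min

58.1304 minutes


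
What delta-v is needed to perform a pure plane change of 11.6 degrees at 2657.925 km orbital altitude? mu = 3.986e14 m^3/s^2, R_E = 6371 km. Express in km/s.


r = 9028.9250 km = 9.028925e+06 m
V = sqrt(mu/r) = 6644.3213 m/s
di = 11.6 deg = 0.2024582 rad
dV = 2*V*sin(di/2) = 2*6644.3213*sin(0.1012291)
dV = 1342.9010 m/s = 1.3429 km/s

1.3429 km/s


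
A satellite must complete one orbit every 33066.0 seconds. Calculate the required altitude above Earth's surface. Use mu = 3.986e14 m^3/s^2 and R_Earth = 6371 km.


T = 33066.0 s
r = (mu*T^2/(4*pi^2))^(1/3) = (3.986e14 * 33066.0^2 / (4*pi^2))^(1/3)
r = 2.2266244e+07 m = 22266.2438 km
alt = r - R_E = 22266.2438 - 6371 = 15895.2438 km

15895.2438 km


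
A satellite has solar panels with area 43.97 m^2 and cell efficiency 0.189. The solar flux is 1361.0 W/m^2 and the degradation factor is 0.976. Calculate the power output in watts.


P = area * eta * S * degradation
P = 43.97 * 0.189 * 1361.0 * 0.976
P = 11038.9105 W

11038.9105 W


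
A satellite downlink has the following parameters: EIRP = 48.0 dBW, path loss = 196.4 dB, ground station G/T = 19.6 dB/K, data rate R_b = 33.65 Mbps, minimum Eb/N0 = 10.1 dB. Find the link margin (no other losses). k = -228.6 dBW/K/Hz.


C/N0 = EIRP - FSPL + G/T - k = 48.0 - 196.4 + 19.6 - (-228.6)
C/N0 = 99.8000 dB-Hz
R_b = 33.65 Mbps = 3.365e+07 bps -> 10*log10(R_b) = 75.2699 dB-Hz
Eb/N0 = C/N0 - 10*log10(R_b) = 99.8000 - 75.2699 = 24.5301 dB
Margin = Eb/N0 - Eb/N0_req = 24.5301 - 10.1 = 14.4301 dB (link closes)

14.4301 dB


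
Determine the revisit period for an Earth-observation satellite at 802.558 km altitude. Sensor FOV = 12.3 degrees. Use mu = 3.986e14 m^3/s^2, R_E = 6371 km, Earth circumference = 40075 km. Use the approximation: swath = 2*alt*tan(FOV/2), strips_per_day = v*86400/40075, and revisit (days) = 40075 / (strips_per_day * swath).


swath = 2*802.558*tan(0.1073377) = 172.9543 km
v = sqrt(mu/r) = 7454.2051 m/s = 7.4542 km/s
strips/day = v*86400/40075 = 7.4542*86400/40075 = 16.0710
coverage/day = strips * swath = 16.0710 * 172.9543 = 2779.5395 km
revisit = 40075 / 2779.5395 = 14.4179 days

14.4179 days


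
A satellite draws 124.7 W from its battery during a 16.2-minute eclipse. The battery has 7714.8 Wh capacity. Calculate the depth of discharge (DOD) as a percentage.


E_used = P * t / 60 = 124.7 * 16.2 / 60 = 33.6690 Wh
DOD = E_used / E_total * 100 = 33.6690 / 7714.8 * 100
DOD = 0.4364209 %

0.4364 %


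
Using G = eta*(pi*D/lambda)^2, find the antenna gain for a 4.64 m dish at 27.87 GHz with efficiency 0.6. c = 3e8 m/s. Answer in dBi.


lambda = c/f = 3e8 / 2.787e+10 = 0.01076426 m
G = eta*(pi*D/lambda)^2 = 0.6*(pi*4.64/0.01076426)^2
G = 1.1003184e+06 (linear)
G = 10*log10(1.1003184e+06) = 60.4152 dBi

60.4152 dBi


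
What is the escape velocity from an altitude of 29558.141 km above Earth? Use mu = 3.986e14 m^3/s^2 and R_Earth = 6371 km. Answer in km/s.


r = 6371.0 + 29558.141 = 35929.1410 km = 3.5929141e+07 m
v_esc = sqrt(2*mu/r) = sqrt(2*3.986e14 / 3.5929141e+07)
v_esc = 4710.4265 m/s = 4.7104 km/s

4.7104 km/s


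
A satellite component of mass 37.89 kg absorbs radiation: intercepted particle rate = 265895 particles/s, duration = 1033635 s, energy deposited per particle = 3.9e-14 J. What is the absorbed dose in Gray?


Total energy deposited = rate * time * E_per
  = 265895 * 1033635 * 3.9e-14 = 0.0107187 J
Dose = E_total / mass = 0.0107187 / 37.89
Dose = 2.8288986e-04 Gy

2.8289e-04 Gy


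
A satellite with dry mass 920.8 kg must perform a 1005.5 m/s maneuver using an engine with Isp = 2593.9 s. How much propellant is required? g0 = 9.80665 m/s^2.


ve = Isp * g0 = 2593.9 * 9.80665 = 25437.469435 m/s
mass ratio = exp(dv/ve) = exp(1005.5/25437.469435) = 1.04031994
m_prop = m_dry * (mr - 1) = 920.8 * (1.04031994 - 1)
m_prop = 37.1266 kg

37.1266 kg


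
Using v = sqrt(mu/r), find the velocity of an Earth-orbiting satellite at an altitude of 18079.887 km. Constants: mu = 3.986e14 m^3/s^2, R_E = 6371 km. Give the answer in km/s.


r = R_E + alt = 6371.0 + 18079.887 = 24450.8870 km = 2.4450887e+07 m
v = sqrt(mu/r) = sqrt(3.986e14 / 2.4450887e+07) = 4037.5818 m/s = 4.0376 km/s

4.0376 km/s


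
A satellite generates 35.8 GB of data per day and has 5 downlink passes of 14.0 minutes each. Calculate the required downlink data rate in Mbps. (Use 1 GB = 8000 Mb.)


total contact time = 5 * 14.0 * 60 = 4200.0000 s
data = 35.8 GB = 286400.0000 Mb
rate = 286400.0000 / 4200.0000 = 68.1905 Mbps

68.1905 Mbps


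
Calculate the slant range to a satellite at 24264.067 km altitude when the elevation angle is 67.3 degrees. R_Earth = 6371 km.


h = 24264.067 km, el = 67.3 deg
d = -R_E*sin(el) + sqrt((R_E*sin(el))^2 + 2*R_E*h + h^2)
d = -6371.0000*sin(1.1746) + sqrt((6371.0000*0.9225381)^2 + 2*6371.0000*24264.067 + 24264.067^2)
d = 24658.7601 km

24658.7601 km


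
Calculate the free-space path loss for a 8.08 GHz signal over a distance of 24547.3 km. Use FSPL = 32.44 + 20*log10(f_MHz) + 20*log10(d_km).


f = 8.08 GHz = 8080.0000 MHz
d = 24547.3 km
FSPL = 32.44 + 20*log10(8080.0000) + 20*log10(24547.3)
FSPL = 32.44 + 78.1482 + 87.8001
FSPL = 198.3883 dB

198.3883 dB


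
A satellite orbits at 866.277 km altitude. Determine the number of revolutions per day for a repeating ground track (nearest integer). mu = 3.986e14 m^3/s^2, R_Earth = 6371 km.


r = 7.237277e+06 m
T = 2*pi*sqrt(r^3/mu) = 6127.3687 s = 102.1228 min
revs/day = 1440 / 102.1228 = 14.1007
Rounded: 14 revolutions per day

14 revolutions per day
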